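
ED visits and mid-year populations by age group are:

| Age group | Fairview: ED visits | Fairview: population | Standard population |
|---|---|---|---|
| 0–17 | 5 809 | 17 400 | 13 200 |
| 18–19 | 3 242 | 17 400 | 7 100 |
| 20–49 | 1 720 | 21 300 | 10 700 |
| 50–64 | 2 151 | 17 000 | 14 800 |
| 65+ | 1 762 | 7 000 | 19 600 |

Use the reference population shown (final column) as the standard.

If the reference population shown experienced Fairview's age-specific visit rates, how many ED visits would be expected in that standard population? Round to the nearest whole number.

Age-specific rates per 1 000 for Fairview: 333.851, 186.322, 80.751, 126.529, 251.714.
Expected ED visits = Σ (standard pop × age-specific rate ÷ 1 000)
= 13 200×333.851/1 000 + 7 100×186.322/1 000 + 10 700×80.751/1 000 + 14 800×126.529/1 000 + 19 600×251.714/1 000
= 4406.83 + 1322.89 + 864.04 + 1872.64 + 4933.60 = 13399.99.

13400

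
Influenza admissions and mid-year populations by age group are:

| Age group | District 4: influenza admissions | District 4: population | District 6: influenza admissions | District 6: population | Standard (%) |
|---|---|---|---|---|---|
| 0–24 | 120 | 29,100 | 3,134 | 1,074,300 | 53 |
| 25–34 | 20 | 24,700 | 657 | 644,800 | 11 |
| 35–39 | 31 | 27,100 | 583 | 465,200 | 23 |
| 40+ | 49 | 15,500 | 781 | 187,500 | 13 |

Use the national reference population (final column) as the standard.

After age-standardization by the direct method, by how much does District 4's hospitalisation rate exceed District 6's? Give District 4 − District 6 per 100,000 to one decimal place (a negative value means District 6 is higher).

Age-specific rates per 100,000 for District 4: 412.37, 80.97, 114.39, 316.13.
For District 6: 291.72, 101.89, 125.32, 416.53.
Standard weights: 0.53, 0.11, 0.23, 0.13.
District 4: 0.5300×412.37 + 0.1100×80.97 + 0.2300×114.39 + 0.1300×316.13 = 294.8703 per 100,000.
District 6: 0.5300×291.72 + 0.1100×101.89 + 0.2300×125.32 + 0.1300×416.53 = 248.7958 per 100,000.
Difference = 294.8703 − 248.7958 = 46.0745.

46.1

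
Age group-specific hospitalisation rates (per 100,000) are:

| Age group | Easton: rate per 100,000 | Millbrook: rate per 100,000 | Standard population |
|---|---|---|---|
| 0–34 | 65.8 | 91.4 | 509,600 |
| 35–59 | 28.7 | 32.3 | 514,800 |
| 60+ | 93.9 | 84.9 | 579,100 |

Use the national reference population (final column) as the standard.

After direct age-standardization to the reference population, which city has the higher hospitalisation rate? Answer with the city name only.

Standard total = 1,603,500; weights = 0.3178, 0.3210, 0.3611.
Easton: 0.3178×65.8 + 0.3210×28.7 + 0.3611×93.9 = 64.0374 per 100,000.
Millbrook: 0.3178×91.4 + 0.3210×32.3 + 0.3611×84.9 = 70.0786 per 100,000.

Millbrook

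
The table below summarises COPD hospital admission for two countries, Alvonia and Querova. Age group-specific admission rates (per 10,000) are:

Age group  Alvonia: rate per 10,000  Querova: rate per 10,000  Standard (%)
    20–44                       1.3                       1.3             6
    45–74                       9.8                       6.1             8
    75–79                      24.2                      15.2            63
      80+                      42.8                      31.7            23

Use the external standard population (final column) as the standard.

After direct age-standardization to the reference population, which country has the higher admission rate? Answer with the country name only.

Alvonia

Standard weights: 0.06, 0.08, 0.63, 0.23.
Alvonia: 0.0600×1.3 + 0.0800×9.8 + 0.6300×24.2 + 0.2300×42.8 = 25.9520 per 10,000.
Querova: 0.0600×1.3 + 0.0800×6.1 + 0.6300×15.2 + 0.2300×31.7 = 17.4330 per 10,000.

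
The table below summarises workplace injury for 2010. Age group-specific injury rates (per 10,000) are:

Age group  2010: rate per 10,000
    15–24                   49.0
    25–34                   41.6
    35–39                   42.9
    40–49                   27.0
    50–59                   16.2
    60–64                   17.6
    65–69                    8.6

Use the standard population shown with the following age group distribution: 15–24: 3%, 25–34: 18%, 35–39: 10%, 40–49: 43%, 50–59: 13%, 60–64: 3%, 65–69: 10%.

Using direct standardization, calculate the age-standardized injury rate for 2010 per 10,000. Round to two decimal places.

28.35

Standard weights: 0.03, 0.18, 0.10, 0.43, 0.13, 0.03, 0.10.
Standardized rate: 0.0300×49.0 + 0.1800×41.6 + 0.1000×42.9 + 0.4300×27.0 + 0.1300×16.2 + 0.0300×17.6 + 0.1000×8.6 = 28.3520 per 10,000.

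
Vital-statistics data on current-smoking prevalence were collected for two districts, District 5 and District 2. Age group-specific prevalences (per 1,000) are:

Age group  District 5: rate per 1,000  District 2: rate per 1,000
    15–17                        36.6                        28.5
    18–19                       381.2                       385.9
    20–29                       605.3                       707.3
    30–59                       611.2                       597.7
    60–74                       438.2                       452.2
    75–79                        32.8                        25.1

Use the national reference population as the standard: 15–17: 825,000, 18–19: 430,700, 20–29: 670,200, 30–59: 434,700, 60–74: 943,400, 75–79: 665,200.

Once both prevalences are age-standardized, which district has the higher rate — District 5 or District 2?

Standard total = 3,969,200; weights = 0.2079, 0.1085, 0.1689, 0.1095, 0.2377, 0.1676.
District 5: 0.2079×36.6 + 0.1085×381.2 + 0.1689×605.3 + 0.1095×611.2 + 0.2377×438.2 + 0.1676×32.8 = 327.7625 per 1,000.
District 2: 0.2079×28.5 + 0.1085×385.9 + 0.1689×707.3 + 0.1095×597.7 + 0.2377×452.2 + 0.1676×25.1 = 344.3702 per 1,000.

District 2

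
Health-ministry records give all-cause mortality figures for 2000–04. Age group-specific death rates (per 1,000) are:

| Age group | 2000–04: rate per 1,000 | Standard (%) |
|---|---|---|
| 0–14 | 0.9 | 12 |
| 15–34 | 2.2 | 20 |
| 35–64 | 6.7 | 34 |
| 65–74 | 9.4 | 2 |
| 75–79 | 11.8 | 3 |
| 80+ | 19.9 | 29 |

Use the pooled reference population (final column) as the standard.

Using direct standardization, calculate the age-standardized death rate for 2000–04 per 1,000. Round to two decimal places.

9.14

Standard weights: 0.12, 0.20, 0.34, 0.02, 0.03, 0.29.
Standardized rate: 0.1200×0.9 + 0.2000×2.2 + 0.3400×6.7 + 0.0200×9.4 + 0.0300×11.8 + 0.2900×19.9 = 9.1390 per 1,000.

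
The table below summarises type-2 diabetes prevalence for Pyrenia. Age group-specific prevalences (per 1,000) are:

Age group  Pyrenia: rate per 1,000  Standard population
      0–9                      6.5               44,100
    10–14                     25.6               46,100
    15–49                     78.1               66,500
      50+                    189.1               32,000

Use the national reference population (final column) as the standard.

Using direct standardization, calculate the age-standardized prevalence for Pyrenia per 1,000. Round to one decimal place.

Standard total = 188,700; weights = 0.2337, 0.2443, 0.3524, 0.1696.
Standardized rate: 0.2337×6.5 + 0.2443×25.6 + 0.3524×78.1 + 0.1696×189.1 = 67.3644 per 1,000.

67.4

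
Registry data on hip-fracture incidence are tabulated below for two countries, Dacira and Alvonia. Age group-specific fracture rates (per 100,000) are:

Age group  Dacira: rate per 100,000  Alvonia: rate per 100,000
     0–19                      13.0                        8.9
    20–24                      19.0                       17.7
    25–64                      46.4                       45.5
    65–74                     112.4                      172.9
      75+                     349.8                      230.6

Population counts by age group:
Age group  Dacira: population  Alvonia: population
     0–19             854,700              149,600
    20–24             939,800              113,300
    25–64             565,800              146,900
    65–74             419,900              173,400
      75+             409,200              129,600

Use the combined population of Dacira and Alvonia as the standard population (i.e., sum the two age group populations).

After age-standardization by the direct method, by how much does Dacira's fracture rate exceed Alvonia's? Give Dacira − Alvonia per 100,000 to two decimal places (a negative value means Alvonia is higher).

Combined standard total = 3,902,200; weights = 0.2574, 0.2699, 0.1826, 0.1520, 0.1381.
Dacira: 0.2574×13.0 + 0.2699×19.0 + 0.1826×46.4 + 0.1520×112.4 + 0.1381×349.8 = 82.3364 per 100,000.
Alvonia: 0.2574×8.9 + 0.2699×17.7 + 0.1826×45.5 + 0.1520×172.9 + 0.1381×230.6 = 73.5059 per 100,000.
Difference = 82.3364 − 73.5059 = 8.8305.

8.83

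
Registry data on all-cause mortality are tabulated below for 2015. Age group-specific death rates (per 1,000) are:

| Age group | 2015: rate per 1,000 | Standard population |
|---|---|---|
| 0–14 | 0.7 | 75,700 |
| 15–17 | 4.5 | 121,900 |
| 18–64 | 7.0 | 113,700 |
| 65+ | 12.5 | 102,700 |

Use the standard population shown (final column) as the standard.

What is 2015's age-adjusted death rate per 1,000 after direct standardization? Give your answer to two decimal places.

Standard total = 414,000; weights = 0.1829, 0.2944, 0.2746, 0.2481.
Standardized rate: 0.1829×0.7 + 0.2944×4.5 + 0.2746×7.0 + 0.2481×12.5 = 6.4763 per 1,000.

6.48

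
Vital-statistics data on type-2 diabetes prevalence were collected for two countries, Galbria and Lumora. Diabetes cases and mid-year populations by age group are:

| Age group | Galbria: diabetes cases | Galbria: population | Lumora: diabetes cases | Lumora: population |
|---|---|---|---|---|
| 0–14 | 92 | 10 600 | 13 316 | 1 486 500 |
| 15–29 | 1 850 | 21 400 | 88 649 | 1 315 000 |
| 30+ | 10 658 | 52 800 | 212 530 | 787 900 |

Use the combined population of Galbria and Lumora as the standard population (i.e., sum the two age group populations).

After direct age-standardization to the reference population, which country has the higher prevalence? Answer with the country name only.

Lumora

Age-specific rates per 1 000 for Galbria: 8.679, 86.449, 201.856.
For Lumora: 8.958, 67.414, 269.742.
Combined standard total = 3 674 200; weights = 0.4075, 0.3637, 0.2288.
Galbria: 0.4075×8.679 + 0.3637×86.449 + 0.2288×201.856 = 81.1671 per 1 000.
Lumora: 0.4075×8.958 + 0.3637×67.414 + 0.2288×269.742 = 89.8903 per 1 000.
The crude rates (148.58 vs 87.62) would put Galbria higher, but that reflects its age composition; once standardized to a common age structure, Lumora has the higher underlying rate.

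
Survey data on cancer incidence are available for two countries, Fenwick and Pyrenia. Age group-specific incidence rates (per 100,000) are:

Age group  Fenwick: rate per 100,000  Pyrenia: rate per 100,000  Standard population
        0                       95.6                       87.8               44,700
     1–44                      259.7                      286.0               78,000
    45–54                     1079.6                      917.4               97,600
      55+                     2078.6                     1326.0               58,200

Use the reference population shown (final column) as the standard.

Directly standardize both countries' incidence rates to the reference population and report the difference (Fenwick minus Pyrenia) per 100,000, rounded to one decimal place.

208.0

Standard total = 278,500; weights = 0.1605, 0.2801, 0.3504, 0.2090.
Fenwick: 0.1605×95.6 + 0.2801×259.7 + 0.3504×1079.6 + 0.2090×2078.6 = 900.8022 per 100,000.
Pyrenia: 0.1605×87.8 + 0.2801×286.0 + 0.3504×917.4 + 0.2090×1326.0 = 692.7975 per 100,000.
Difference = 900.8022 − 692.7975 = 208.0047.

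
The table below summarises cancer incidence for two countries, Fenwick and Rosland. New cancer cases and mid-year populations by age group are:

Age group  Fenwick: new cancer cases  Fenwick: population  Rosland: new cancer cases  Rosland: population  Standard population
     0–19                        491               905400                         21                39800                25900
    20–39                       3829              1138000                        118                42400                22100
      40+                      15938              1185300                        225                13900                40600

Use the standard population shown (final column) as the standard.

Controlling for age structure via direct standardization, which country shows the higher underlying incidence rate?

Age-specific rates per 100000 for Fenwick: 54.23, 336.47, 1344.64.
For Rosland: 52.76, 278.30, 1618.71.
Standard total = 88600; weights = 0.2923, 0.2494, 0.4582.
Fenwick: 0.2923×54.23 + 0.2494×336.47 + 0.4582×1344.64 = 715.9460 per 100000.
Rosland: 0.2923×52.76 + 0.2494×278.30 + 0.4582×1618.71 = 826.5968 per 100000.
The crude rates (627.44 vs 378.77) would put Fenwick higher, but that reflects its age composition; once standardized to a common age structure, Rosland has the higher underlying rate.

Rosland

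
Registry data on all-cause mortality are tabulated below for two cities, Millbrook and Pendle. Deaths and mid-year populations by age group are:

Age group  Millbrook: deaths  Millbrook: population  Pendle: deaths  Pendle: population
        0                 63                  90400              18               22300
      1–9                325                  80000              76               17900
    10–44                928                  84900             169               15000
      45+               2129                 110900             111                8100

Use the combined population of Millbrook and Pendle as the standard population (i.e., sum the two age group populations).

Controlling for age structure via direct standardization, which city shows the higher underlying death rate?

Age-specific rates per 100000 for Millbrook: 69.69, 406.25, 1093.05, 1919.75.
For Pendle: 80.72, 424.58, 1126.67, 1370.37.
Combined standard total = 429500; weights = 0.2624, 0.2279, 0.2326, 0.2771.
Millbrook: 0.2624×69.69 + 0.2279×406.25 + 0.2326×1093.05 + 0.2771×1919.75 = 897.0237 per 100000.
Pendle: 0.2624×80.72 + 0.2279×424.58 + 0.2326×1126.67 + 0.2771×1370.37 = 759.7006 per 100000.

Millbrook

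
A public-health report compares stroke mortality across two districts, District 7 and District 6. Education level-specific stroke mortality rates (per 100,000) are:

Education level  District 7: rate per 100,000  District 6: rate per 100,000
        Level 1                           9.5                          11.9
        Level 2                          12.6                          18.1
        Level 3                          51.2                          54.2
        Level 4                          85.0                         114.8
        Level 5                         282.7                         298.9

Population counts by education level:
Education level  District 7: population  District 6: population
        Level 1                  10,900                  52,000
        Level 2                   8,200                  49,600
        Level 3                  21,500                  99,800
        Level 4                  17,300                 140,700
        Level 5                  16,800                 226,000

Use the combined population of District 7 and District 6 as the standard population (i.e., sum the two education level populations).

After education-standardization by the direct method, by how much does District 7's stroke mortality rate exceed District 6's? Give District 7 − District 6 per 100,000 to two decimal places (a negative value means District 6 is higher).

-14.74

Combined standard total = 642,800; weights = 0.0979, 0.0899, 0.1887, 0.2458, 0.3777.
District 7: 0.0979×9.5 + 0.0899×12.6 + 0.1887×51.2 + 0.2458×85.0 + 0.3777×282.7 = 139.3994 per 100,000.
District 6: 0.0979×11.9 + 0.0899×18.1 + 0.1887×54.2 + 0.2458×114.8 + 0.3777×298.9 = 154.1389 per 100,000.
Difference = 139.3994 − 154.1389 = -14.7395.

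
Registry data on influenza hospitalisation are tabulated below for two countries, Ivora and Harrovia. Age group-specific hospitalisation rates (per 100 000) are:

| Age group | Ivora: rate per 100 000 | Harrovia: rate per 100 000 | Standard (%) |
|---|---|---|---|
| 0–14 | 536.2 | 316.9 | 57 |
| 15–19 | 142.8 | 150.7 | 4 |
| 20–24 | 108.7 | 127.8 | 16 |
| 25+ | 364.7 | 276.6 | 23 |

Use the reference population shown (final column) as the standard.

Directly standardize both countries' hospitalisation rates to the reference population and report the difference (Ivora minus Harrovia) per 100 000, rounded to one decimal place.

141.9

Standard weights: 0.57, 0.04, 0.16, 0.23.
Ivora: 0.5700×536.2 + 0.0400×142.8 + 0.1600×108.7 + 0.2300×364.7 = 412.6190 per 100 000.
Harrovia: 0.5700×316.9 + 0.0400×150.7 + 0.1600×127.8 + 0.2300×276.6 = 270.7270 per 100 000.
Difference = 412.6190 − 270.7270 = 141.8920.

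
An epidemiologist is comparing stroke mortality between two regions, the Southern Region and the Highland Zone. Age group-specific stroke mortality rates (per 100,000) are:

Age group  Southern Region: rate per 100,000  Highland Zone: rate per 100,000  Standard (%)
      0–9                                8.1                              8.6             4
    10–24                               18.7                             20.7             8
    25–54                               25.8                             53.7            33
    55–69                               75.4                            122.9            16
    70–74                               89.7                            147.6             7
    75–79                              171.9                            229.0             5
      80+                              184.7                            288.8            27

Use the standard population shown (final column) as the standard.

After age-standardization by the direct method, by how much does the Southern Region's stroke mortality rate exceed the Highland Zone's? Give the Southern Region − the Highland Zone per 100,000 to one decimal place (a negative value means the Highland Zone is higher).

Standard weights: 0.04, 0.08, 0.33, 0.16, 0.07, 0.05, 0.27.
The Southern Region: 0.0400×8.1 + 0.0800×18.7 + 0.3300×25.8 + 0.1600×75.4 + 0.0700×89.7 + 0.0500×171.9 + 0.2700×184.7 = 87.1410 per 100,000.
The Highland Zone: 0.0400×8.6 + 0.0800×20.7 + 0.3300×53.7 + 0.1600×122.9 + 0.0700×147.6 + 0.0500×229.0 + 0.2700×288.8 = 139.1430 per 100,000.
Difference = 87.1410 − 139.1430 = -52.0020.

-52.0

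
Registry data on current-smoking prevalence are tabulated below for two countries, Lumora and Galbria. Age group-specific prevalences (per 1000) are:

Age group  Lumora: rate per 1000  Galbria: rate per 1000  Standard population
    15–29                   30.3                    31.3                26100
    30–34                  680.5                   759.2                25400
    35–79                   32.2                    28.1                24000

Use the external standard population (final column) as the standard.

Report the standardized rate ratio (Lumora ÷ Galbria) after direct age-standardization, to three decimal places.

0.907

Standard total = 75500; weights = 0.3457, 0.3364, 0.3179.
Lumora: 0.3457×30.3 + 0.3364×680.5 + 0.3179×32.2 = 249.6468 per 1000.
Galbria: 0.3457×31.3 + 0.3364×759.2 + 0.3179×28.1 = 275.1657 per 1000.
Ratio = 249.6468 ÷ 275.1657 = 0.90726.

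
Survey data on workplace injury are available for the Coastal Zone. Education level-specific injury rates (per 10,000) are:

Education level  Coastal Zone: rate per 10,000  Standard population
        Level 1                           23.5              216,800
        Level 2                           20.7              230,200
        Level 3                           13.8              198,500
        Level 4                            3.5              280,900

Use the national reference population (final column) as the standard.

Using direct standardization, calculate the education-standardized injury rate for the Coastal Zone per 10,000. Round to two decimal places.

Standard total = 926,400; weights = 0.2340, 0.2485, 0.2143, 0.3032.
Standardized rate: 0.2340×23.5 + 0.2485×20.7 + 0.2143×13.8 + 0.3032×3.5 = 14.6615 per 10,000.

14.66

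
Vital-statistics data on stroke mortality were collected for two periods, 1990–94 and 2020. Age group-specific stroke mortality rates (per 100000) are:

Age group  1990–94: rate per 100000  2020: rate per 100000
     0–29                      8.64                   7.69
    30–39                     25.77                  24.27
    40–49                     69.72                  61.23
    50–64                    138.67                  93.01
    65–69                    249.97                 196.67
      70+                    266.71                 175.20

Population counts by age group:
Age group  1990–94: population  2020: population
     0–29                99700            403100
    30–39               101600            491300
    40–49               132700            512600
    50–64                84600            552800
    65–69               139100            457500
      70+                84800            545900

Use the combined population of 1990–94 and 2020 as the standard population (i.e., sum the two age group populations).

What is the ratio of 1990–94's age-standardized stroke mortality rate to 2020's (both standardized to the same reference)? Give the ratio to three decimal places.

1.364

Combined standard total = 3605700; weights = 0.1394, 0.1644, 0.1790, 0.1768, 0.1655, 0.1749.
1990–94: 0.1394×8.64 + 0.1644×25.77 + 0.1790×69.72 + 0.1768×138.67 + 0.1655×249.97 + 0.1749×266.71 = 130.4457 per 100000.
2020: 0.1394×7.69 + 0.1644×24.27 + 0.1790×61.23 + 0.1768×93.01 + 0.1655×196.67 + 0.1749×175.20 = 95.6498 per 100000.
Ratio = 130.4457 ÷ 95.6498 = 1.36378.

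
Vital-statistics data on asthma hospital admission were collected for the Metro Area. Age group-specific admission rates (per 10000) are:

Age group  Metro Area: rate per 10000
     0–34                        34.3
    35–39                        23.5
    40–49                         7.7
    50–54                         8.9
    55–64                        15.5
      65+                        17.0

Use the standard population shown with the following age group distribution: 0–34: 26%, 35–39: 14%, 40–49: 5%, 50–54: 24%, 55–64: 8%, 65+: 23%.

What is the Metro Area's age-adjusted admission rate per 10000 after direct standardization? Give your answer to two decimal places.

19.88

Standard weights: 0.26, 0.14, 0.05, 0.24, 0.08, 0.23.
Standardized rate: 0.2600×34.3 + 0.1400×23.5 + 0.0500×7.7 + 0.2400×8.9 + 0.0800×15.5 + 0.2300×17.0 = 19.8790 per 10000.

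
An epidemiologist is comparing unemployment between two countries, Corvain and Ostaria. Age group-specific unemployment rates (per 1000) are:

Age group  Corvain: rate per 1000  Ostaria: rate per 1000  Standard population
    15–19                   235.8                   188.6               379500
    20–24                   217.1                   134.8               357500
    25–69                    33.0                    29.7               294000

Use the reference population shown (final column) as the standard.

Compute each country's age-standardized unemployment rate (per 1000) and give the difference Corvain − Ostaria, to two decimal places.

46.85

Standard total = 1031000; weights = 0.3681, 0.3468, 0.2852.
Corvain: 0.3681×235.8 + 0.3468×217.1 + 0.2852×33.0 = 171.4853 per 1000.
Ostaria: 0.3681×188.6 + 0.3468×134.8 + 0.2852×29.7 = 124.6329 per 1000.
Difference = 171.4853 − 124.6329 = 46.8524.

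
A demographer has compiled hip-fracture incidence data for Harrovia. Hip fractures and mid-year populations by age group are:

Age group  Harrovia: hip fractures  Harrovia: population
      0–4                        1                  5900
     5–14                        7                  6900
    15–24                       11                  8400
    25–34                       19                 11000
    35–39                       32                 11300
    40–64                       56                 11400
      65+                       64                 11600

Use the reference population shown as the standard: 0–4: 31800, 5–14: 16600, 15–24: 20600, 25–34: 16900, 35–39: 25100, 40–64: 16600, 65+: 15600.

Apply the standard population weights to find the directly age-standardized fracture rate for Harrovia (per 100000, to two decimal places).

Age-specific rates per 100000 for Harrovia: 16.95, 101.45, 130.95, 172.73, 283.19, 491.23, 551.72.
Standard total = 143200; weights = 0.2221, 0.1159, 0.1439, 0.1180, 0.1753, 0.1159, 0.1089.
Standardized rate: 0.2221×16.95 + 0.1159×101.45 + 0.1439×130.95 + 0.1180×172.73 + 0.1753×283.19 + 0.1159×491.23 + 0.1089×551.72 = 221.4316 per 100000.

221.43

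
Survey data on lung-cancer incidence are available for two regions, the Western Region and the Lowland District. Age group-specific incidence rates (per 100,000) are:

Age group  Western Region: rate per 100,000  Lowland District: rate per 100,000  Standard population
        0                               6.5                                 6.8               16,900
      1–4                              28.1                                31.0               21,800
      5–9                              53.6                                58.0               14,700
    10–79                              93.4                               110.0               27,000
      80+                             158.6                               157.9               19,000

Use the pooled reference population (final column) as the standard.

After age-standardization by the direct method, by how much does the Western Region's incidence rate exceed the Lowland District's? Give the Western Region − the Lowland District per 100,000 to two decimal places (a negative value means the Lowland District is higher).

-5.71

Standard total = 99,400; weights = 0.1700, 0.2193, 0.1479, 0.2716, 0.1911.
The Western Region: 0.1700×6.5 + 0.2193×28.1 + 0.1479×53.6 + 0.2716×93.4 + 0.1911×158.6 = 70.8808 per 100,000.
The Lowland District: 0.1700×6.8 + 0.2193×31.0 + 0.1479×58.0 + 0.2716×110.0 + 0.1911×157.9 = 76.5938 per 100,000.
Difference = 70.8808 − 76.5938 = -5.7130.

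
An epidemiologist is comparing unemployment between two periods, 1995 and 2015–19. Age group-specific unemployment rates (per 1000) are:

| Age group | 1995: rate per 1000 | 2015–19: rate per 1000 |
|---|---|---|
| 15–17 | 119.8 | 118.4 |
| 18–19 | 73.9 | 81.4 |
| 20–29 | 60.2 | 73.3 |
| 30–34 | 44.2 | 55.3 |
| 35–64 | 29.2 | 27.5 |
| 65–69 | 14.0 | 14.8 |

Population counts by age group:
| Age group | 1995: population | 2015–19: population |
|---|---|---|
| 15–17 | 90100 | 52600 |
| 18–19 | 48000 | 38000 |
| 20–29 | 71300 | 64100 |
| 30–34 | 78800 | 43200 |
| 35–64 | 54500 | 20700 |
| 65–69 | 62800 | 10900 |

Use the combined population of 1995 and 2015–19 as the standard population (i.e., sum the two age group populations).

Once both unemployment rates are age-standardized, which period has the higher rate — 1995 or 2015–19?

Combined standard total = 635000; weights = 0.2247, 0.1354, 0.2132, 0.1921, 0.1184, 0.1161.
1995: 0.2247×119.8 + 0.1354×73.9 + 0.2132×60.2 + 0.1921×44.2 + 0.1184×29.2 + 0.1161×14.0 = 63.3417 per 1000.
2015–19: 0.2247×118.4 + 0.1354×81.4 + 0.2132×73.3 + 0.1921×55.3 + 0.1184×27.5 + 0.1161×14.8 = 68.8603 per 1000.

2015–19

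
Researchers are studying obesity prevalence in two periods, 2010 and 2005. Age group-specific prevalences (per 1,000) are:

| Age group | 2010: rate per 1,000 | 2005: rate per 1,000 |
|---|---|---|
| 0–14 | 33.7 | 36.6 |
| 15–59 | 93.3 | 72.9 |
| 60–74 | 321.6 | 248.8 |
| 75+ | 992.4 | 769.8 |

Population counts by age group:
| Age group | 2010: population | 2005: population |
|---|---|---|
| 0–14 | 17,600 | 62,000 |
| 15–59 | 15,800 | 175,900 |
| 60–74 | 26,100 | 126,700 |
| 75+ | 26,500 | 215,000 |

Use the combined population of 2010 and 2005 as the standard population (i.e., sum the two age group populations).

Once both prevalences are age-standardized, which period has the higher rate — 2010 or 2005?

2010

Combined standard total = 665,600; weights = 0.1196, 0.2880, 0.2296, 0.3628.
2010: 0.1196×33.7 + 0.2880×93.3 + 0.2296×321.6 + 0.3628×992.4 = 464.8035 per 1,000.
2005: 0.1196×36.6 + 0.2880×72.9 + 0.2296×248.8 + 0.3628×769.8 = 361.7963 per 1,000.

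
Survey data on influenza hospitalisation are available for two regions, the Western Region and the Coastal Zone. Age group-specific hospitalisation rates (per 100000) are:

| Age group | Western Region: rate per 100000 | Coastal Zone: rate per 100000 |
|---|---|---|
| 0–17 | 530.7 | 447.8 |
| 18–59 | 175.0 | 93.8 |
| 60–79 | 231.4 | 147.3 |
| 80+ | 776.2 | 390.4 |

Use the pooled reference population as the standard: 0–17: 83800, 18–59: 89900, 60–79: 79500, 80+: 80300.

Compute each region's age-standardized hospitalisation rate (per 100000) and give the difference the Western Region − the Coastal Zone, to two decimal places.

155.66

Standard total = 333500; weights = 0.2513, 0.2696, 0.2384, 0.2408.
The Western Region: 0.2513×530.7 + 0.2696×175.0 + 0.2384×231.4 + 0.2408×776.2 = 422.5797 per 100000.
The Coastal Zone: 0.2513×447.8 + 0.2696×93.8 + 0.2384×147.3 + 0.2408×390.4 = 266.9197 per 100000.
Difference = 422.5797 − 266.9197 = 155.6599.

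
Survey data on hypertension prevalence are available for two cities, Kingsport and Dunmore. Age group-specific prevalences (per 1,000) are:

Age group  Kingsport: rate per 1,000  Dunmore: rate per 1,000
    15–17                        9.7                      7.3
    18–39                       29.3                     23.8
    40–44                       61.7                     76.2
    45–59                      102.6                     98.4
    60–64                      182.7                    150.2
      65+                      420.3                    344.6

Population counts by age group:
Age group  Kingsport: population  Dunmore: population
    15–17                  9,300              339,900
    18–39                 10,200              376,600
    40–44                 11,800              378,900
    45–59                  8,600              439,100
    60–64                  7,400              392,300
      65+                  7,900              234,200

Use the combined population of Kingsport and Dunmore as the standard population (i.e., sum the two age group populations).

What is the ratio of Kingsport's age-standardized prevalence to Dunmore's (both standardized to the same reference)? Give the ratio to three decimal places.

1.133

Combined standard total = 2,216,200; weights = 0.1576, 0.1745, 0.1763, 0.2020, 0.1804, 0.1092.
Kingsport: 0.1576×9.7 + 0.1745×29.3 + 0.1763×61.7 + 0.2020×102.6 + 0.1804×182.7 + 0.1092×420.3 = 117.1106 per 1,000.
Dunmore: 0.1576×7.3 + 0.1745×23.8 + 0.1763×76.2 + 0.2020×98.4 + 0.1804×150.2 + 0.1092×344.6 = 103.3493 per 1,000.
Ratio = 117.1106 ÷ 103.3493 = 1.13315.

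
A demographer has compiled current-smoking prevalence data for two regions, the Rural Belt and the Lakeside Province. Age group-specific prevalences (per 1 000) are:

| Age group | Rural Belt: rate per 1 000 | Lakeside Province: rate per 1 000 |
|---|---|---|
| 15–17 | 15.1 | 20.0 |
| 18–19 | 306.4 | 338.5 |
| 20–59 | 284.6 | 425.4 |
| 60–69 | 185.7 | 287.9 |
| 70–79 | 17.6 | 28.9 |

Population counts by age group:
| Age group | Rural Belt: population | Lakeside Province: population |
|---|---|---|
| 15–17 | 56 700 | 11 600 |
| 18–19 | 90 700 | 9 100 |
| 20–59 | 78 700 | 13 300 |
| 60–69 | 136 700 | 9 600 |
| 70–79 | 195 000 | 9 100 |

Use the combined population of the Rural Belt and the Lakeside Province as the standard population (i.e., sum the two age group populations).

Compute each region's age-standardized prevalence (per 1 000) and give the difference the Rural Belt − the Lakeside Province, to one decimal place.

Combined standard total = 610 500; weights = 0.1119, 0.1635, 0.1507, 0.2396, 0.3343.
The Rural Belt: 0.1119×15.1 + 0.1635×306.4 + 0.1507×284.6 + 0.2396×185.7 + 0.3343×17.6 = 145.0505 per 1 000.
The Lakeside Province: 0.1119×20.0 + 0.1635×338.5 + 0.1507×425.4 + 0.2396×287.9 + 0.3343×28.9 = 200.3331 per 1 000.
Difference = 145.0505 − 200.3331 = -55.2826.

-55.3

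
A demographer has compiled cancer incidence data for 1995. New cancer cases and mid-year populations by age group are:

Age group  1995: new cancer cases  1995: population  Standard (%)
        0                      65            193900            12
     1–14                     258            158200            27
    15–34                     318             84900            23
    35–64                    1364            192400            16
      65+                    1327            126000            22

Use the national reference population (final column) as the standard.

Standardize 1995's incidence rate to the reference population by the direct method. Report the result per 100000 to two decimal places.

479.33

Age-specific rates per 100000 for 1995: 33.52, 163.08, 374.56, 708.94, 1053.17.
Standard weights: 0.12, 0.27, 0.23, 0.16, 0.22.
Standardized rate: 0.1200×33.52 + 0.2700×163.08 + 0.2300×374.56 + 0.1600×708.94 + 0.2200×1053.17 = 479.3327 per 100000.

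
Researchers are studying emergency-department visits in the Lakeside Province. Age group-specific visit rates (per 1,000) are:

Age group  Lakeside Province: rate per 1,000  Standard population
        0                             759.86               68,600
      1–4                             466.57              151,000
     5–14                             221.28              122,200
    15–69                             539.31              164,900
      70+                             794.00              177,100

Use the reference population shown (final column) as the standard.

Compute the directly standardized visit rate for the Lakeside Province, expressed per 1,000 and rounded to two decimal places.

Standard total = 683,800; weights = 0.1003, 0.2208, 0.1787, 0.2412, 0.2590.
Standardized rate: 0.1003×759.86 + 0.2208×466.57 + 0.1787×221.28 + 0.2412×539.31 + 0.2590×794.00 = 554.5020 per 1,000.

554.50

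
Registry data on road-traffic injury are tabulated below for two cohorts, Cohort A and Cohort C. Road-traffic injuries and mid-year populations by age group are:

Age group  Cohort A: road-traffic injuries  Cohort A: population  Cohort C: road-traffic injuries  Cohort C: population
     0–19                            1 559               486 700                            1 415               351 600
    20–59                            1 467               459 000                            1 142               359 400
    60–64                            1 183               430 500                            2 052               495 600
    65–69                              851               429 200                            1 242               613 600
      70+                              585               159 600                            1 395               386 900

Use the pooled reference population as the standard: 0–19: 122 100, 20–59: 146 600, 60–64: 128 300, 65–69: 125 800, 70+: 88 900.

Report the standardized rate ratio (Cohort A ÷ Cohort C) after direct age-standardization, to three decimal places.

Age-specific rates per 100 000 for Cohort A: 320.32, 319.61, 274.80, 198.28, 366.54.
For Cohort C: 402.45, 317.75, 414.04, 202.41, 360.56.
Standard total = 611 700; weights = 0.1996, 0.2397, 0.2097, 0.2057, 0.1453.
Cohort A: 0.1996×320.32 + 0.2397×319.61 + 0.2097×274.80 + 0.2057×198.28 + 0.1453×366.54 = 292.2195 per 100 000.
Cohort C: 0.1996×402.45 + 0.2397×317.75 + 0.2097×414.04 + 0.2057×202.41 + 0.1453×360.56 = 337.3548 per 100 000.
Ratio = 292.2195 ÷ 337.3548 = 0.86621.

0.866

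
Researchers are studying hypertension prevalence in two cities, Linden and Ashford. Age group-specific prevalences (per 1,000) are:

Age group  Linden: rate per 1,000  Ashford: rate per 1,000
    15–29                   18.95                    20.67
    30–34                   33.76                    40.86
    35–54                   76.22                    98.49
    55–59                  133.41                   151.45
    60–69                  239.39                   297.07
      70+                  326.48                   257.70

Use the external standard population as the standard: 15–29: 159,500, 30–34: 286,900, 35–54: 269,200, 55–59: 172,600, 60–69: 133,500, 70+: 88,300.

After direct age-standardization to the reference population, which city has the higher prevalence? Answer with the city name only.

Ashford

Standard total = 1,110,000; weights = 0.1437, 0.2585, 0.2425, 0.1555, 0.1203, 0.0795.
Linden: 0.1437×18.95 + 0.2585×33.76 + 0.2425×76.22 + 0.1555×133.41 + 0.1203×239.39 + 0.0795×326.48 = 105.4414 per 1,000.
Ashford: 0.1437×20.67 + 0.2585×40.86 + 0.2425×98.49 + 0.1555×151.45 + 0.1203×297.07 + 0.0795×257.70 = 117.1956 per 1,000.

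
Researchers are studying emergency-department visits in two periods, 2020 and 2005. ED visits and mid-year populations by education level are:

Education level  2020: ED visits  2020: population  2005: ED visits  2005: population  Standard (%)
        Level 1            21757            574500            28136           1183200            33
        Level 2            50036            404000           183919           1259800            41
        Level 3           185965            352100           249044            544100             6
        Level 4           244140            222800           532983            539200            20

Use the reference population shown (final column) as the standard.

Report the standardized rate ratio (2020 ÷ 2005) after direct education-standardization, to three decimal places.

1.073

Education-specific rates per 1000 for 2020: 37.871, 123.851, 528.160, 1095.781.
For 2005: 23.780, 145.991, 457.717, 988.470.
Standard weights: 0.33, 0.41, 0.06, 0.20.
2020: 0.3300×37.871 + 0.4100×123.851 + 0.0600×528.160 + 0.2000×1095.781 = 314.1224 per 1000.
2005: 0.3300×23.780 + 0.4100×145.991 + 0.0600×457.717 + 0.2000×988.470 = 292.8605 per 1000.
Ratio = 314.1224 ÷ 292.8605 = 1.07260.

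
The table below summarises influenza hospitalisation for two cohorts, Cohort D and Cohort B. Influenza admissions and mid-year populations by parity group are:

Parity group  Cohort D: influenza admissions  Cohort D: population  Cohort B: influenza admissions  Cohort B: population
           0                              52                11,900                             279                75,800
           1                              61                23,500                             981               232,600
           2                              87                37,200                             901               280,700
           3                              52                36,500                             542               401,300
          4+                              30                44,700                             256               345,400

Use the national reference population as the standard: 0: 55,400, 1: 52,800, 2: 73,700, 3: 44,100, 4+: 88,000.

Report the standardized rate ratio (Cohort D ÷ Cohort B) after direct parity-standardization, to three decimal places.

0.855

Parity-specific rates per 100,000 for Cohort D: 436.97, 259.57, 233.87, 142.47, 67.11.
For Cohort B: 368.07, 421.75, 320.98, 135.06, 74.12.
Standard total = 314,000; weights = 0.1764, 0.1682, 0.2347, 0.1404, 0.2803.
Cohort D: 0.1764×436.97 + 0.1682×259.57 + 0.2347×233.87 + 0.1404×142.47 + 0.2803×67.11 = 214.4554 per 100,000.
Cohort B: 0.1764×368.07 + 0.1682×421.75 + 0.2347×320.98 + 0.1404×135.06 + 0.2803×74.12 = 250.9390 per 100,000.
Ratio = 214.4554 ÷ 250.9390 = 0.85461.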